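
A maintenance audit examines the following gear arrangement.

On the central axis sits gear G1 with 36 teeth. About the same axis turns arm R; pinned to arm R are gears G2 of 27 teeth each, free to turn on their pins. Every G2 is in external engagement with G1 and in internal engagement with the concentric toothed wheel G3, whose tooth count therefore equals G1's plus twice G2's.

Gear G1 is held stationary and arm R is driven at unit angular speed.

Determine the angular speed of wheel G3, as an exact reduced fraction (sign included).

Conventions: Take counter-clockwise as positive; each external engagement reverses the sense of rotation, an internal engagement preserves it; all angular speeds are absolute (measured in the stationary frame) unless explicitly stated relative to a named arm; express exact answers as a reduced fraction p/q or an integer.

topology: planetary set — G1 36T / G2 27T / G3 90T, arm = carrier (Willis)
ring teeth: 36 + 2·27 = 90
36(ω_sun−ω_arm) = −90(ω_ring−ω_arm),  ω_sun = 0, ω_arm = 1
ω_ring = 1 − (36/90)(0−1) = 7/5
exact speed ratio = 7/5

7/5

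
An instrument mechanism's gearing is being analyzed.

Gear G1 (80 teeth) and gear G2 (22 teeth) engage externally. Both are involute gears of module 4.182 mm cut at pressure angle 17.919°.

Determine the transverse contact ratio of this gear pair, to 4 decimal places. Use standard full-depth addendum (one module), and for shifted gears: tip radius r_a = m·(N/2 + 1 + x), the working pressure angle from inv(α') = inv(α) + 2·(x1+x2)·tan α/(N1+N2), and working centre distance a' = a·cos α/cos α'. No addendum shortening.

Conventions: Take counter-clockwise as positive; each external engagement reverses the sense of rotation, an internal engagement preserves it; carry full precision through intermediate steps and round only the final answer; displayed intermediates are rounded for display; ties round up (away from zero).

1.8149

single-mesh involute tooth geometry (80T engaging 22T at module 4.182)
base radii: r_b1 = 159.165653, r_b2 = 43.770555
tip radii: r_a1 = 171.462000, r_a2 = 50.184000
no profile shift: α' = α, a' = a
action lengths: √(r_a1²−r_b1²) = 63.761369, √(r_a2²−r_b2²) = 24.547350
base pitch p_b = π·m·cos α = 12.500841
CR = (63.761369 + 24.547350 − 213.282000·sin 17.91900°)/12.500841 = 1.814901
contact ratio ≈ 1.8149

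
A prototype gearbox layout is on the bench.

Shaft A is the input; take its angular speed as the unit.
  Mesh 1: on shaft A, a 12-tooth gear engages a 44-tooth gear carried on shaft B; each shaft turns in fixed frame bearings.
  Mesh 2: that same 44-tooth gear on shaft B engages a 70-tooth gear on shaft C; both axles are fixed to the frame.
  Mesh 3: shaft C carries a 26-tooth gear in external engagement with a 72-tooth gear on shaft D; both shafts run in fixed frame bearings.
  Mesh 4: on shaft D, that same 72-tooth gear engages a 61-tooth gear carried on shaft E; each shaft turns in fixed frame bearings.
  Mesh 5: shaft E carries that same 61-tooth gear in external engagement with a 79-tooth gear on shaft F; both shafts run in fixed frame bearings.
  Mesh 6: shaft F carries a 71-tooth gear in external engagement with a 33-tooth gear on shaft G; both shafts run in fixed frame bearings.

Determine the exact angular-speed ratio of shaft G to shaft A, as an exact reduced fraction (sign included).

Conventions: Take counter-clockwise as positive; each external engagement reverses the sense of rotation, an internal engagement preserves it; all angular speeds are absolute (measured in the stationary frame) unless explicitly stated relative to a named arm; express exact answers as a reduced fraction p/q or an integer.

3692/30415

class = fixed-axis compound train [6 meshes; 6 ratios multiply, 6 sense flips]
mesh 1 [12T→44T]: running ratio 3/11, sense −
mesh 2 [44T→70T]: running ratio 6/35, sense +
mesh 3 [26T→72T]: running ratio 13/210, sense −
mesh 4 [72T→61T]: running ratio 156/2135, sense +
mesh 5 [61T→79T]: running ratio 156/2765, sense −
mesh 6 [71T→33T]: running ratio 3692/30415, sense +
ω_out/ω_in = 3692/30415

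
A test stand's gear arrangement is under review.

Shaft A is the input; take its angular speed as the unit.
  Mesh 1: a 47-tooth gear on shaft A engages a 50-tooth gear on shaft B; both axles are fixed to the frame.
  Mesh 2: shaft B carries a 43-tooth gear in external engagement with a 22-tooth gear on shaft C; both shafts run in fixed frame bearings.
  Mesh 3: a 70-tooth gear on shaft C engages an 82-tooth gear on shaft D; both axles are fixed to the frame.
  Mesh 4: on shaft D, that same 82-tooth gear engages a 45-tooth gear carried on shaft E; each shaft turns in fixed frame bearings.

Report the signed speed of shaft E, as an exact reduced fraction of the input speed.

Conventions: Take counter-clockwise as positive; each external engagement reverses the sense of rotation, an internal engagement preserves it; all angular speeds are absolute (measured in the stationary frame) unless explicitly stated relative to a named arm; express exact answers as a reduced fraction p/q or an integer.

4-mesh fixed-axis compound train (all bearings frame-fixed)
mesh 1 [47T→50T]: |ω|/ω_in = 1×47/50 = 47/50, sense flips to −
mesh 2 [43T→22T]: |ω|/ω_in = (47/50)×43/22 = 2021/1100, sense flips to +
mesh 3 [70T→82T]: |ω|/ω_in = (2021/1100)×70/82 = 14147/9020, sense flips to −
mesh 4 [82T→45T]: |ω|/ω_in = (14147/9020)×82/45 = 14147/4950, sense flips to +
signed output speed (× input speed) = 14147/4950

14147/4950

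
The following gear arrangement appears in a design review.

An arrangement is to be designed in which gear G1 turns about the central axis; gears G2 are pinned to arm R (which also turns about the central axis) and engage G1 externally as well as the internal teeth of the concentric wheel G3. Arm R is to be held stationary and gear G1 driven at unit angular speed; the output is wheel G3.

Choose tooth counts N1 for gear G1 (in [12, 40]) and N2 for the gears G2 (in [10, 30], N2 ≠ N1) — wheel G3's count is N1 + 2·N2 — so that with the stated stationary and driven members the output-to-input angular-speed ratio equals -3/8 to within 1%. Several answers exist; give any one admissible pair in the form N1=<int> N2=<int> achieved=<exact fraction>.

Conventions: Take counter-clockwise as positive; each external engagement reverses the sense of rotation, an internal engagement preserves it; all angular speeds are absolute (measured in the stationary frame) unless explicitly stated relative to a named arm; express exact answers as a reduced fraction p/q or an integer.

N1=12 N2=10 achieved=-3/8

planetary set to be sized for -3/8 (Willis relation)
Willis with ω_arm = 0: ω_ring/ω_sun = −N1/N3; set equal to -3/8  ⇒  N3/N1 = −1/(-3/8) = 8/3
N3 = N1 + 2·N2  ⇒  N2/N1 = (N3/N1 − 1)/2 = (8/3 − 1)/2 = 5/6
smallest multiple with N1 ≥ 12 and N2 ≥ 10: k = 2  ⇒  N1 = 2·6 = 12, N2 = 2·5 = 10 (N1 ≤ 40, N2 ≤ 30, N2 ≠ N1 ✓), N3 = 12 + 2·10 = 32
check: −N1/N3 with N1 = 12, N3 = 32 gives -3/8; |achieved − target| = 0 ≤ 3/800 ✓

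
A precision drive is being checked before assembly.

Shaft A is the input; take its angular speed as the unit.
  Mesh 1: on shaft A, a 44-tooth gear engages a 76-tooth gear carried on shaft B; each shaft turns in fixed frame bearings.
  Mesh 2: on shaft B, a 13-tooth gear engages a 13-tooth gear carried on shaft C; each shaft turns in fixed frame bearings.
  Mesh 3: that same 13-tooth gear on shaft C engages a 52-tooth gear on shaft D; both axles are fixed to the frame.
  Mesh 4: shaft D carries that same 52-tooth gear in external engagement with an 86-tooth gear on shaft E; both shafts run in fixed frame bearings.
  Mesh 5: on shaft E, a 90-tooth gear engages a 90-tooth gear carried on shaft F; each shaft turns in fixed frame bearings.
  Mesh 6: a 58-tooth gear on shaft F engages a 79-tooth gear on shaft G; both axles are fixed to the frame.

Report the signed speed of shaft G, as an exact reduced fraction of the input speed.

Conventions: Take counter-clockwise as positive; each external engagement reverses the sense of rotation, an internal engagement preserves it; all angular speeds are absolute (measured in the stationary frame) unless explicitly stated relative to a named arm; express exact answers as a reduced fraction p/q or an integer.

4147/64543

6-mesh fixed-axis compound train (all bearings frame-fixed)
mesh 1 [44T→76T]: |ω|/ω_in = 1×44/76 = 11/19, sense flips to −
mesh 2 [13T→13T]: |ω|/ω_in = (11/19)×13/13 = 11/19, sense flips to +
mesh 3 [13T→52T]: |ω|/ω_in = (11/19)×13/52 = 11/76, sense flips to −
mesh 4 [52T→86T]: |ω|/ω_in = (11/76)×52/86 = 143/1634, sense flips to +
mesh 5 [90T→90T]: |ω|/ω_in = (143/1634)×90/90 = 143/1634, sense flips to −
mesh 6 [58T→79T]: |ω|/ω_in = (143/1634)×58/79 = 4147/64543, sense flips to +
signed output speed (× input speed) = 4147/64543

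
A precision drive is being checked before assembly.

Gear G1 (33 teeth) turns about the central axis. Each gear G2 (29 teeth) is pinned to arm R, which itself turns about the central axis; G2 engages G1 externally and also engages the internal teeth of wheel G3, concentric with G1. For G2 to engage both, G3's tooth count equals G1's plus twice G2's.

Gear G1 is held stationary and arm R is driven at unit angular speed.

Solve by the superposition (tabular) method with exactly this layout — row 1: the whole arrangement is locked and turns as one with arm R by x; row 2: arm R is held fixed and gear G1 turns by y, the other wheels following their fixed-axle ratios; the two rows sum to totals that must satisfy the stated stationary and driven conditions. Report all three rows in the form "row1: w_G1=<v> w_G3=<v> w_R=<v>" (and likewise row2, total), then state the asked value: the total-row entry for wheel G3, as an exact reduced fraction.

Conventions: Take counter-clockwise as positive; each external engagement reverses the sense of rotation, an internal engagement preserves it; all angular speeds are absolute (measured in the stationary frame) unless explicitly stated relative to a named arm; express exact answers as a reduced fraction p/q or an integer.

row1: w_G1=1 w_G3=1 w_R=1
row2: w_G1=-1 w_G3=33/91 w_R=0
total: w_G1=0 w_G3=124/91 w_R=1
asked value: 124/91

planetary set (33T centre, 29T on arm, 91T internal) — Willis relation
row 1: whole set turns with the arm by x
row 2 (arm held, sun turns y): ω_ring = −(33/91)·y, ω_arm = 0
boundary: total ω_sun = x + y = 0 and total ω_arm = x = 1  ⇒  y = -1, x = 1
row 2 ring = −(33/91)·(-1) = 33/91
totals (row 1 + row 2): sun 1 + (-1) = 0, ring 1 + 33/91 = 124/91, arm 1 + 0 = 1
asked cell (total, ring) = 124/91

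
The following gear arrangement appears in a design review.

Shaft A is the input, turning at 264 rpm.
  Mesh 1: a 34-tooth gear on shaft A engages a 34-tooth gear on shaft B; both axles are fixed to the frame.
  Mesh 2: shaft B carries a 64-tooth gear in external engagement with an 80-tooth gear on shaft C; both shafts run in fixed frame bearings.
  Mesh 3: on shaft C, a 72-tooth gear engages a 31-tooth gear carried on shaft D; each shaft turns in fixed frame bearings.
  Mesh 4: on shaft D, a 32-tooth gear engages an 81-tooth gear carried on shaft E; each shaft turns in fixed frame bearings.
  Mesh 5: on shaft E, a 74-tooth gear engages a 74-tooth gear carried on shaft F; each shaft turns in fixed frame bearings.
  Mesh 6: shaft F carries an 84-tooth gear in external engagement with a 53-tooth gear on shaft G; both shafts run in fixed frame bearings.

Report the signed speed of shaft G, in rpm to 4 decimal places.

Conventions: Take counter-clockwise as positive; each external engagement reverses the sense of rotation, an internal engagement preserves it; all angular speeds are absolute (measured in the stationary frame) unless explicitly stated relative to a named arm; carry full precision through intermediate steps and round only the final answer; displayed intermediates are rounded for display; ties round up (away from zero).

+307.1377 rpm

class = fixed-axis compound train [6 meshes; 6 ratios multiply, 6 sense flips]
mesh 1 [34T→34T]: ω = 264.0000×34/34 = 264.0000 rpm, sense flips to −
mesh 2 [64T→80T]: ω = 264.0000×64/80 = 211.2000 rpm, sense flips to +
mesh 3 [72T→31T]: ω = 211.2000×72/31 = 490.5290 rpm, sense flips to −
mesh 4 [32T→81T]: ω = 490.5290×32/81 = 193.7892 rpm, sense flips to +
mesh 5 [74T→74T]: ω = 193.7892×74/74 = 193.7892 rpm, sense flips to −
mesh 6 [84T→53T]: ω = 193.7892×84/53 = 307.1377 rpm, sense flips to +
signed output speed = +307.1377 rpm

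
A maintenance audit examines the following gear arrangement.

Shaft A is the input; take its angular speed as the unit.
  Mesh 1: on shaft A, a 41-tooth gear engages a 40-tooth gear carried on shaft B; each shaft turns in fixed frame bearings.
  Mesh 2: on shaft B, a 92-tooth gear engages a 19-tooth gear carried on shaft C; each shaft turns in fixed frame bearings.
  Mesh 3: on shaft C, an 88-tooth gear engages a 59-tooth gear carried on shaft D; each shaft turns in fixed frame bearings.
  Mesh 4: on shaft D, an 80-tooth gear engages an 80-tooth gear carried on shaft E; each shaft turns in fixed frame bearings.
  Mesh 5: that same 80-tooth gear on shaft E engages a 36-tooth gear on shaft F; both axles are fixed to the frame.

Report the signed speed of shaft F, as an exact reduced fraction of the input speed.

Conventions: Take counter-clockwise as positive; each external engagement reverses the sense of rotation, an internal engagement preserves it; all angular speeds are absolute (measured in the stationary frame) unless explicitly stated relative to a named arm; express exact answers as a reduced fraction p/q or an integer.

-165968/10089

5-mesh fixed-axis compound train (all bearings frame-fixed)
mesh 1 [41T→40T]: |ω|/ω_in = 1×41/40 = 41/40, sense flips to −
mesh 2 [92T→19T]: |ω|/ω_in = (41/40)×92/19 = 943/190, sense flips to +
mesh 3 [88T→59T]: |ω|/ω_in = (943/190)×88/59 = 41492/5605, sense flips to −
mesh 4 [80T→80T]: |ω|/ω_in = (41492/5605)×80/80 = 41492/5605, sense flips to +
mesh 5 [80T→36T]: |ω|/ω_in = (41492/5605)×80/36 = 165968/10089, sense flips to −
signed output speed (× input speed) = -165968/10089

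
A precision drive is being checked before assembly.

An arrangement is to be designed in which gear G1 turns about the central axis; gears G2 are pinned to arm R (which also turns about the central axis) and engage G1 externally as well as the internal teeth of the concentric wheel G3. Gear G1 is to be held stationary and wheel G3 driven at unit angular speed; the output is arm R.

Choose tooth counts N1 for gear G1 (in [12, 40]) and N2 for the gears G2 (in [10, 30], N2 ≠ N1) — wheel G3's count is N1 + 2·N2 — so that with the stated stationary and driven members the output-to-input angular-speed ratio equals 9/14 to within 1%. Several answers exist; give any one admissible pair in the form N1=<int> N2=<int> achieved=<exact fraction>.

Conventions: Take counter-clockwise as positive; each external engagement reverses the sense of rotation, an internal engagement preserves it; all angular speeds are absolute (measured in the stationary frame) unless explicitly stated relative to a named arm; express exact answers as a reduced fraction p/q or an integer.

planetary set to be sized for 9/14 (Willis relation)
Willis with ω_sun = 0: ω_arm/ω_ring = N3/(N1+N3); set equal to 9/14  ⇒  N3/N1 = (9/14)/(1 − 9/14) = 9/5
N3 = N1 + 2·N2  ⇒  N2/N1 = (N3/N1 − 1)/2 = (9/5 − 1)/2 = 2/5
smallest multiple with N1 ≥ 12 and N2 ≥ 10: k = 5  ⇒  N1 = 5·5 = 25, N2 = 5·2 = 10 (N1 ≤ 40, N2 ≤ 30, N2 ≠ N1 ✓), N3 = 25 + 2·10 = 45
check: N3/(N1+N3) with N1 = 25, N3 = 45 gives 9/14; |achieved − target| = 0 ≤ 9/1400 ✓

N1=25 N2=10 achieved=9/14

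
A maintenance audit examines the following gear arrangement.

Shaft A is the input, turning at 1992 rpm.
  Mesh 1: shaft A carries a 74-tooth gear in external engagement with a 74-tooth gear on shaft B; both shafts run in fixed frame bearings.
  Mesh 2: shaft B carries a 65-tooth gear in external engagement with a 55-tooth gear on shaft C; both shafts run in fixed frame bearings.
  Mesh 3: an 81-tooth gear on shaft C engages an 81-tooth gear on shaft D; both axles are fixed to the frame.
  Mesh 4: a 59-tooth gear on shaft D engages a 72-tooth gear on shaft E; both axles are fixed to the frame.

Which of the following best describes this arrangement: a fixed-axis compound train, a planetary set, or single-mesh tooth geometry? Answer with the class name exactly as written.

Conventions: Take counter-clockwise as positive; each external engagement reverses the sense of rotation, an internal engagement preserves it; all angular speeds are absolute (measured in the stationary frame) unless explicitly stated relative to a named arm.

fixed-axis compound train

4-mesh fixed-axis compound train (all bearings frame-fixed)
classification: fixed-axis compound train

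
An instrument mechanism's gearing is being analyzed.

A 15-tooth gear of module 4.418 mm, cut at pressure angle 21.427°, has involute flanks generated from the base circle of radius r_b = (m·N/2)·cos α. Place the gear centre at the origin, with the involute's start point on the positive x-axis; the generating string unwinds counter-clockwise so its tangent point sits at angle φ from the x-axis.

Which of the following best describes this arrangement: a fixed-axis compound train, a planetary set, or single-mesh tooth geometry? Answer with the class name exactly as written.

class = single-mesh tooth geometry [base-circle involute, m = 4.418, 15T]
classification: single-mesh tooth geometry

single-mesh tooth geometry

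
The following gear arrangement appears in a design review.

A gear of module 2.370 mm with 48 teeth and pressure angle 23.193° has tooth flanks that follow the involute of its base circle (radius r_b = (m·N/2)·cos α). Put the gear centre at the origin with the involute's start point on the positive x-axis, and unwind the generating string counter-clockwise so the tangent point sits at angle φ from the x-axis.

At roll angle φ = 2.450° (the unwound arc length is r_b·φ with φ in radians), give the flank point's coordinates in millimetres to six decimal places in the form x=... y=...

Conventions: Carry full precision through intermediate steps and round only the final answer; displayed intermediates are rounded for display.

x=52.330932 y=0.001362

single-mesh involute tooth geometry (48T wheel at module 2.370)
pitch radius r_p = m·N/2 = 2.370·48/2 = 56.880000
base radius r_b = r_p·cos α = 56.880000·cos 23.193° = 52.283155
roll angle φ = 2.450° = 0.04276057 rad
x = r_b·(cos φ + φ·sin φ) = 52.330932
y = r_b·(sin φ − φ·cos φ) = 0.001362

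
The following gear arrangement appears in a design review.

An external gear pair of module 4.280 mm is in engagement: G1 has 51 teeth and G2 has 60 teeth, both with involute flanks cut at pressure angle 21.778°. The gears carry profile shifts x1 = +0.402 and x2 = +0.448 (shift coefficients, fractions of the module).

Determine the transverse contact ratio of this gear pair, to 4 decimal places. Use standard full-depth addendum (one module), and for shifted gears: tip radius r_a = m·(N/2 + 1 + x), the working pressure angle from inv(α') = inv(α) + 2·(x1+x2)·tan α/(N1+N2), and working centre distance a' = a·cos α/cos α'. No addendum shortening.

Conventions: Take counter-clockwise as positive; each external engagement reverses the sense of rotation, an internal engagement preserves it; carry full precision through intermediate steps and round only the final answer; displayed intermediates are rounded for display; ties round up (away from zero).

topology: single-mesh involute geometry — m = 4.280, 51T/60T pair
base radii: r_b1 = 101.350498, r_b2 = 119.235881
tip radii: r_a1 = 115.140560, r_a2 = 134.597440
inv(α') = inv(21.778°) + 2·(+0.402+0.448)·tan α/(51+60) = 0.02554720  ⇒  α' = 23.76548°
a' = a·cos α / cos α' = 237.5400·cos 21.778°/cos 23.76548° = 241.024643
action lengths: √(r_a1²−r_b1²) = 54.639043, √(r_a2²−r_b2²) = 62.444180
base pitch p_b = π·m·cos α = 12.486352
CR = (54.639043 + 62.444180 − 241.024643·sin 23.76548°)/12.486352 = 1.597883
contact ratio ≈ 1.5979

1.5979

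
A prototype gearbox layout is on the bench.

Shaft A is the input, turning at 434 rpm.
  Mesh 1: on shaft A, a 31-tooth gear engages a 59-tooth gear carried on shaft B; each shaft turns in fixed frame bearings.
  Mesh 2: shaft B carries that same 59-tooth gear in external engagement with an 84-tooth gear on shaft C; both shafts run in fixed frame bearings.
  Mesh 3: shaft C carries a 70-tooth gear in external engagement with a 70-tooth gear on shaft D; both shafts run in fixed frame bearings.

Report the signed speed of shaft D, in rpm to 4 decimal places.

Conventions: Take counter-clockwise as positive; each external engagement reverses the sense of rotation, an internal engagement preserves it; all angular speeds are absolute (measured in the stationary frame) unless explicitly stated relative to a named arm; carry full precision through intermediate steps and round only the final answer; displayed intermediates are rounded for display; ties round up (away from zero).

topology: fixed-axis compound train — 3 meshes, A→D
mesh 1 [31T→59T]: ω = 434.0000×31/59 = 228.0339 rpm, sense flips to −
mesh 2 [59T→84T]: ω = 228.0339×59/84 = 160.1667 rpm, sense flips to +
mesh 3 [70T→70T]: ω = 160.1667×70/70 = 160.1667 rpm, sense flips to −
signed output speed = -160.1667 rpm

-160.1667 rpm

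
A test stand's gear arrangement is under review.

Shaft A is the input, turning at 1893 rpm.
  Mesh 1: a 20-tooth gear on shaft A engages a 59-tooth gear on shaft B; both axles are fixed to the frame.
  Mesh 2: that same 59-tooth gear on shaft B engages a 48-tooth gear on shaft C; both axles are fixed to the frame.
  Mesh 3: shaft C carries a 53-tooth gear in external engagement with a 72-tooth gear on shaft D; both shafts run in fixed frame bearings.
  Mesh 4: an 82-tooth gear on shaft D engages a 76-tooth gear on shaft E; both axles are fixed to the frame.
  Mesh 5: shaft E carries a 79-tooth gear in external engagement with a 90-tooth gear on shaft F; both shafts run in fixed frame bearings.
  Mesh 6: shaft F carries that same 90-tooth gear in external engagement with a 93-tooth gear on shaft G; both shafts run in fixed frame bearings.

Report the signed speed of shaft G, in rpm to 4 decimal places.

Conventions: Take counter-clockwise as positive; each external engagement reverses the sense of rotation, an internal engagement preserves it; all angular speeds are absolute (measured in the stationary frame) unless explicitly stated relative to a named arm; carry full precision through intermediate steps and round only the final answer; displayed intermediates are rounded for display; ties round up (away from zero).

+532.1415 rpm

6-mesh fixed-axis compound train (all bearings frame-fixed)
mesh 1 [20T→59T]: ω = 1893.0000×20/59 = 641.6949 rpm, sense flips to −
mesh 2 [59T→48T]: ω = 641.6949×59/48 = 788.7500 rpm, sense flips to +
mesh 3 [53T→72T]: ω = 788.7500×53/72 = 580.6076 rpm, sense flips to −
mesh 4 [82T→76T]: ω = 580.6076×82/76 = 626.4451 rpm, sense flips to +
mesh 5 [79T→90T]: ω = 626.4451×79/90 = 549.8796 rpm, sense flips to −
mesh 6 [90T→93T]: ω = 549.8796×90/93 = 532.1415 rpm, sense flips to +
signed output speed = +532.1415 rpm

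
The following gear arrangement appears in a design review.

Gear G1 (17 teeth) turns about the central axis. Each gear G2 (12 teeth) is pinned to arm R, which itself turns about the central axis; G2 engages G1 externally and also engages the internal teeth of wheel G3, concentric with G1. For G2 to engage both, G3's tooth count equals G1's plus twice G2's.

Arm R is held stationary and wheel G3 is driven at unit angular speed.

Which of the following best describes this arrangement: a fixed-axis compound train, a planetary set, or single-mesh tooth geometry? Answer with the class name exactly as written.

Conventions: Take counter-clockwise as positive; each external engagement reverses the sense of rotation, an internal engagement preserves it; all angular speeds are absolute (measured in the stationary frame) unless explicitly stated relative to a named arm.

planetary set

class = planetary set [G3 = 17+2·12 = 41; Willis about the carrier]
classification: planetary set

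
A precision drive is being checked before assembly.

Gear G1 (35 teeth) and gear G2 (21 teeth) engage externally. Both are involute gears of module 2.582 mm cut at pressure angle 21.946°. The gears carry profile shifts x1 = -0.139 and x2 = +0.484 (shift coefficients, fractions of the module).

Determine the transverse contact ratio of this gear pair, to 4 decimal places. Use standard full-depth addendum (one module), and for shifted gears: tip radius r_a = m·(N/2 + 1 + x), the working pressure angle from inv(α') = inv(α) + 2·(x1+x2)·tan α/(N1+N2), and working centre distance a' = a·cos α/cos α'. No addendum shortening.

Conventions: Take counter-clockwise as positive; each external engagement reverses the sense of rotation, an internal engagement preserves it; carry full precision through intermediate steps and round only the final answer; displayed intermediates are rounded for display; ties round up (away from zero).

topology: single-mesh involute geometry — m = 2.582, 35T/21T pair
base radii: r_b1 = 41.910737, r_b2 = 25.146442
tip radii: r_a1 = 47.408102, r_a2 = 30.942688
inv(α') = inv(21.946°) + 2·(-0.139+0.484)·tan α/(35+21) = 0.02486504  ⇒  α' = 23.56195°
a' = a·cos α / cos α' = 72.2960·cos 21.946°/cos 23.56195° = 73.156342
action lengths: √(r_a1²−r_b1²) = 22.158932, √(r_a2²−r_b2²) = 18.030707
base pitch p_b = π·m·cos α = 7.523798
CR = (22.158932 + 18.030707 − 73.156342·sin 23.56195°)/7.523798 = 1.454862
contact ratio ≈ 1.4549

1.4549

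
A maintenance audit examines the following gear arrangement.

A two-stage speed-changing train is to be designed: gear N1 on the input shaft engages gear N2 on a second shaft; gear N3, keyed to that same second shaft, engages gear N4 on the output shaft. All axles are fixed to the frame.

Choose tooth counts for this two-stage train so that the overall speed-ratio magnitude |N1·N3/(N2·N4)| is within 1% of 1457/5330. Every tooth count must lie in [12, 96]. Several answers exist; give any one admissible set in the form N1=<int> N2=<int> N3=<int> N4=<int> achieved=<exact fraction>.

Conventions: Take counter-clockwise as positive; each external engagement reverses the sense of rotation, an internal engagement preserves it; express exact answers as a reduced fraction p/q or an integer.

class = fixed-axis compound train [2-stage, 1457/5330 wanted]
target = 1457/5330 in lowest terms: an exact hit needs N1·N3 = k·1457 and N2·N4 = k·5330 for one integer k, every count in [12, 96]; additionally prefer no 1:1 stage (N1 ≠ N2, N3 ≠ N4)
k = 1: N1·N3 = 1457 = 31·47, N2·N4 = 5330 = 65·82
achieved = 31·47/(65·82) = 1457/5330; |achieved − target| = 0 ≤ 1457/533000 ✓

N1=31 N2=65 N3=47 N4=82 achieved=1457/5330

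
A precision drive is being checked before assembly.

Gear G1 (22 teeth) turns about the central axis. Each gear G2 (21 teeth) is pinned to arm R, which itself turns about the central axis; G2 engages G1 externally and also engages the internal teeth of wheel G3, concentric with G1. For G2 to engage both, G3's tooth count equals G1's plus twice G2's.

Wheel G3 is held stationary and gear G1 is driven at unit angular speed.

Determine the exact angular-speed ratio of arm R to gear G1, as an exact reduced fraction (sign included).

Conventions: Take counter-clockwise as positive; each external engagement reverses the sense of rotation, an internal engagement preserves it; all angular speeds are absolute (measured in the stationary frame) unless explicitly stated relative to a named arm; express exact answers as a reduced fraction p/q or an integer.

11/43

class = planetary set [G3 = 22+2·21 = 64; Willis about the carrier]
ring teeth: 22 + 2·21 = 64
22(ω_sun−ω_arm) = −64(ω_ring−ω_arm),  ω_ring = 0, ω_sun = 1
22(1−ω_arm) = −64(0−ω_arm)  ⇒  86·ω_arm = 22  ⇒  ω_arm = 11/43
ω_out/ω_in = 11/43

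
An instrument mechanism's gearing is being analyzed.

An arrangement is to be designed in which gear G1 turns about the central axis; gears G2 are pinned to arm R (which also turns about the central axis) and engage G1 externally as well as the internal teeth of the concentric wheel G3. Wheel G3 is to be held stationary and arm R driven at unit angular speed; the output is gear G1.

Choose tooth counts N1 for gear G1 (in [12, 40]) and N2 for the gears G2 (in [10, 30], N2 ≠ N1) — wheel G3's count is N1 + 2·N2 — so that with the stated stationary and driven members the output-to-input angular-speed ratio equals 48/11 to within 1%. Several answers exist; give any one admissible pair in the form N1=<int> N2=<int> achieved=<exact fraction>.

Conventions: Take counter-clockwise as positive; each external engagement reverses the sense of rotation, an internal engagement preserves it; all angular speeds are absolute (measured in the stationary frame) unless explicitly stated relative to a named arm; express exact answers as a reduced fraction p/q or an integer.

design class (target 48/11): planetary set
Willis with ω_ring = 0: ω_sun/ω_arm = (N1+N3)/N1; set equal to 48/11  ⇒  N3/N1 = 48/11 − 1 = 37/11
N3 = N1 + 2·N2  ⇒  N2/N1 = (N3/N1 − 1)/2 = (37/11 − 1)/2 = 13/11
smallest multiple with N1 ≥ 12 and N2 ≥ 10: k = 2  ⇒  N1 = 2·11 = 22, N2 = 2·13 = 26 (N1 ≤ 40, N2 ≤ 30, N2 ≠ N1 ✓), N3 = 22 + 2·26 = 74
check: (N1+N3)/N1 with N1 = 22, N3 = 74 gives 48/11; |achieved − target| = 0 ≤ 12/275 ✓

N1=22 N2=26 achieved=48/11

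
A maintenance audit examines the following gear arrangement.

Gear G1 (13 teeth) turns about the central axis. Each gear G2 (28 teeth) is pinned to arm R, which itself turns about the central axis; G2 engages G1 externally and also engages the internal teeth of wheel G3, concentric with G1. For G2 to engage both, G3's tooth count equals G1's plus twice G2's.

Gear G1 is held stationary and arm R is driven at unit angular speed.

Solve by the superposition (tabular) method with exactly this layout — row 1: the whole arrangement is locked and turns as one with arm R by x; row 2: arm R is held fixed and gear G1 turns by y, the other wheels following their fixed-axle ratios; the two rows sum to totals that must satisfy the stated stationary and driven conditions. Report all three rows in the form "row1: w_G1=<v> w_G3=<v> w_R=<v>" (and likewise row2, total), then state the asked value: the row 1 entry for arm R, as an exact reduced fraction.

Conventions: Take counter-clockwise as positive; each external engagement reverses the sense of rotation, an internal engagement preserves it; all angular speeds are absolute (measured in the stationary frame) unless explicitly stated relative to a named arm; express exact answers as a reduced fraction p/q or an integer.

recognized (axles ride arm R): planetary set, 13/28/69 teeth
row 1: whole set turns with the arm by x
row 2: sun turns y, ring = −(13/69)·y, arm 0
boundary: total ω_sun = x + y = 0 and total ω_arm = x = 1  ⇒  y = -1, x = 1
row 2 ring = −(13/69)·(-1) = 13/69
totals (row 1 + row 2): sun 1 + (-1) = 0, ring 1 + 13/69 = 82/69, arm 1 + 0 = 1
asked cell (row1, arm) = 1

row1: w_G1=1 w_G3=1 w_R=1
row2: w_G1=-1 w_G3=13/69 w_R=0
total: w_G1=0 w_G3=82/69 w_R=1
asked value: 1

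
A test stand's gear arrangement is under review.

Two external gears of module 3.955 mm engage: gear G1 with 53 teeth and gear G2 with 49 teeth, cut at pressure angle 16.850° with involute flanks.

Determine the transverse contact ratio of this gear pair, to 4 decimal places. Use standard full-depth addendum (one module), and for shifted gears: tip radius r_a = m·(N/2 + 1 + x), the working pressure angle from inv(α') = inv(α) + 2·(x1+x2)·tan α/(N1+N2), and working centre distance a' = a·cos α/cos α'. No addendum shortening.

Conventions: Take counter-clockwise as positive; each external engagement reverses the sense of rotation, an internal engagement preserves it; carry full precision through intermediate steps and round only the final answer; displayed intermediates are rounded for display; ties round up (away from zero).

1.9519

recognized (one external pair, fixed centres): single-mesh tooth geometry, m = 3.955, N1 = 53, N2 = 49
base radii: r_b1 = 100.307790, r_b2 = 92.737390
tip radii: r_a1 = 108.762500, r_a2 = 100.852500
no profile shift: α' = α, a' = a
action lengths: √(r_a1²−r_b1²) = 42.043177, √(r_a2²−r_b2²) = 39.635882
base pitch p_b = π·m·cos α = 11.891555
CR = (42.043177 + 39.635882 − 201.705000·sin 16.85000°)/11.891555 = 1.951924
contact ratio ≈ 1.9519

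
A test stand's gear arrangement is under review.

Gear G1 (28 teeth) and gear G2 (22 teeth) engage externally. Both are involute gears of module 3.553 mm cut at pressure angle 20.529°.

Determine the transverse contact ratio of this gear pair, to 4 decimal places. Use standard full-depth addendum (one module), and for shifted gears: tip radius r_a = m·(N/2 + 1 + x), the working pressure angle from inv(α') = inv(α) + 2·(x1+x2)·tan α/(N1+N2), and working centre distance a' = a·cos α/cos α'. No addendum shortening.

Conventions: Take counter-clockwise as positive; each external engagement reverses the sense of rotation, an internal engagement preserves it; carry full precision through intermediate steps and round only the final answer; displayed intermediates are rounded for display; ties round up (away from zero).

1.5890

recognized (one external pair, fixed centres): single-mesh tooth geometry, m = 3.553, N1 = 28, N2 = 22
base radii: r_b1 = 46.583125, r_b2 = 36.601027
tip radii: r_a1 = 53.295000, r_a2 = 42.636000
no profile shift: α' = α, a' = a
action lengths: √(r_a1²−r_b1²) = 25.891495, √(r_a2²−r_b2²) = 21.867632
base pitch p_b = π·m·cos α = 10.453229
CR = (25.891495 + 21.867632 − 88.825000·sin 20.52900°)/10.453229 = 1.588968
contact ratio ≈ 1.5890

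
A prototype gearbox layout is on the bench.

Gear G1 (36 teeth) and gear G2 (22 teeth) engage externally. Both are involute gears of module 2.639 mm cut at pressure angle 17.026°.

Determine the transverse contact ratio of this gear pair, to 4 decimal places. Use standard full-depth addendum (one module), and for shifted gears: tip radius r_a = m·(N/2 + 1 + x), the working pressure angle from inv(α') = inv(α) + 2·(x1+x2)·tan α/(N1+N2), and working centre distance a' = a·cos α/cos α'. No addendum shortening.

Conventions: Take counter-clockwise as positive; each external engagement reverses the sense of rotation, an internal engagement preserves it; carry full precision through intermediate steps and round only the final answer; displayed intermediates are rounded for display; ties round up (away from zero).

1.7757

topology: single-mesh involute geometry — m = 2.639, 36T/22T pair
base radii: r_b1 = 45.420082, r_b2 = 27.756717
tip radii: r_a1 = 50.141000, r_a2 = 31.668000
no profile shift: α' = α, a' = a
action lengths: √(r_a1²−r_b1²) = 21.239964, √(r_a2²−r_b2²) = 15.245554
base pitch p_b = π·m·cos α = 7.927300
CR = (21.239964 + 15.245554 − 76.531000·sin 17.02600°)/7.927300 = 1.775738
contact ratio ≈ 1.7757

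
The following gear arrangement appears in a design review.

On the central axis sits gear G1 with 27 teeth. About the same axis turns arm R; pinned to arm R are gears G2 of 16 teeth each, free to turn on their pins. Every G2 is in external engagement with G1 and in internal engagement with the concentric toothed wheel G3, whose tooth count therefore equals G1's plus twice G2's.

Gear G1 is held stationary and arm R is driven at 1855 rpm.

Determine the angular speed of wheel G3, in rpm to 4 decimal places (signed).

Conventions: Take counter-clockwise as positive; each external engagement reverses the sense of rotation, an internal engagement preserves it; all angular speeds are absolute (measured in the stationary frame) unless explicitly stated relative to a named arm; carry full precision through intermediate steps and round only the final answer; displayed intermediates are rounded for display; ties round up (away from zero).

+2703.8983 rpm

planetary set (27T centre, 16T on arm, 59T internal) — Willis relation
normalise by the input: solve with ω_arm = 1, then scale by 1855 rpm
ring teeth: 27 + 2·16 = 59
27(ω_sun−ω_arm) = −59(ω_ring−ω_arm),  ω_sun = 0, ω_arm = 1
ω_ring = 1 − (27/59)(0−1) = 86/59
scale: ω_ring = 86/59 × 1855 rpm = +2703.8983 rpm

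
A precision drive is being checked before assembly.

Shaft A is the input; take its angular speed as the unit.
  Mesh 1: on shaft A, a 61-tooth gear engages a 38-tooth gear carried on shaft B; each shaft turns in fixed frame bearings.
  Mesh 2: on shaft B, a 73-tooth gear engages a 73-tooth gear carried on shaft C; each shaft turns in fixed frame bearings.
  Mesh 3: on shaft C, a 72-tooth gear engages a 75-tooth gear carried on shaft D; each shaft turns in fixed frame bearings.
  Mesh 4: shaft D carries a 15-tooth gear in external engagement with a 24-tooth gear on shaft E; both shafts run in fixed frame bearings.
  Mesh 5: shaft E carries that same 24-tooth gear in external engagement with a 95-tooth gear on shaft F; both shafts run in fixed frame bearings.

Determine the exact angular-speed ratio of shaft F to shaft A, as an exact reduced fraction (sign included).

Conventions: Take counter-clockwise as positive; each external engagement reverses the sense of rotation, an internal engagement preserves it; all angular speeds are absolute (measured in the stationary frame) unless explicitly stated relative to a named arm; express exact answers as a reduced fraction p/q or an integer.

-2196/9025

class = fixed-axis compound train [5 meshes; 5 ratios multiply, 5 sense flips]
mesh 1 [61T→38T]: running ratio 61/38, sense −
mesh 2 [73T→73T]: running ratio 61/38, sense +
mesh 3 [72T→75T]: running ratio 732/475, sense −
mesh 4 [15T→24T]: running ratio 183/190, sense +
mesh 5 [24T→95T]: running ratio 2196/9025, sense −
ω_out/ω_in = -2196/9025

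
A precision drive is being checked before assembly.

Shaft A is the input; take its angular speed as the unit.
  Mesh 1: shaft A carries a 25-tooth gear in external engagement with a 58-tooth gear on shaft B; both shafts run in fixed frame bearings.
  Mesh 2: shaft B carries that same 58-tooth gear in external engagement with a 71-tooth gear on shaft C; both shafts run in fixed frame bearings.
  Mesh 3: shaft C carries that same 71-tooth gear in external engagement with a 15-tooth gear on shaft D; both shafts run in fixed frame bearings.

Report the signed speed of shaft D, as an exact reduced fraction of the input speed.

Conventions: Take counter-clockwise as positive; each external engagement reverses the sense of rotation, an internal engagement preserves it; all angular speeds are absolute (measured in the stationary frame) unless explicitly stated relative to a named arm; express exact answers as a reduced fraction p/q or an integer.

-5/3

3-mesh fixed-axis compound train (all bearings frame-fixed)
mesh 1 [25T→58T]: |ω|/ω_in = 1×25/58 = 25/58, sense flips to −
mesh 2 [58T→71T]: |ω|/ω_in = (25/58)×58/71 = 25/71, sense flips to +
mesh 3 [71T→15T]: |ω|/ω_in = (25/71)×71/15 = 5/3, sense flips to −
signed output speed (× input speed) = -5/3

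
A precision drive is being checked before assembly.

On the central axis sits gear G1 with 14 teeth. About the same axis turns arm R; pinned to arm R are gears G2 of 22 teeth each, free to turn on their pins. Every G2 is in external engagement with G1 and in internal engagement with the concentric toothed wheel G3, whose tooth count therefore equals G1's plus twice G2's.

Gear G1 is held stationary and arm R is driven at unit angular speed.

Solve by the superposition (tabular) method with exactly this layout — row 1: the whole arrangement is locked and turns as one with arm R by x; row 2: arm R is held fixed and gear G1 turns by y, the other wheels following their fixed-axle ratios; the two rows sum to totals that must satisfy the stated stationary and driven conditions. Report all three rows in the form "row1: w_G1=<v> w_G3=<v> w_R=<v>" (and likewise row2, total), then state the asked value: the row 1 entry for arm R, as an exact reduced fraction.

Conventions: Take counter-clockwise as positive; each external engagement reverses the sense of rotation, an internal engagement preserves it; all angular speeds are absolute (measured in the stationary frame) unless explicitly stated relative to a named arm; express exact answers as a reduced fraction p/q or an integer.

class = planetary set [G3 = 14+2·22 = 58; Willis about the carrier]
row 1 (train locked, turned with arm): all members turn x
row 2: sun turns y, ring = −(14/58)·y, arm 0
boundary: total ω_sun = x + y = 0 and total ω_arm = x = 1  ⇒  y = -1, x = 1
row 2 ring = −(14/58)·(-1) = 7/29
totals (row 1 + row 2): sun 1 + (-1) = 0, ring 1 + 7/29 = 36/29, arm 1 + 0 = 1
asked cell (row1, arm) = 1

row1: w_G1=1 w_G3=1 w_R=1
row2: w_G1=-1 w_G3=7/29 w_R=0
total: w_G1=0 w_G3=36/29 w_R=1
asked value: 1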